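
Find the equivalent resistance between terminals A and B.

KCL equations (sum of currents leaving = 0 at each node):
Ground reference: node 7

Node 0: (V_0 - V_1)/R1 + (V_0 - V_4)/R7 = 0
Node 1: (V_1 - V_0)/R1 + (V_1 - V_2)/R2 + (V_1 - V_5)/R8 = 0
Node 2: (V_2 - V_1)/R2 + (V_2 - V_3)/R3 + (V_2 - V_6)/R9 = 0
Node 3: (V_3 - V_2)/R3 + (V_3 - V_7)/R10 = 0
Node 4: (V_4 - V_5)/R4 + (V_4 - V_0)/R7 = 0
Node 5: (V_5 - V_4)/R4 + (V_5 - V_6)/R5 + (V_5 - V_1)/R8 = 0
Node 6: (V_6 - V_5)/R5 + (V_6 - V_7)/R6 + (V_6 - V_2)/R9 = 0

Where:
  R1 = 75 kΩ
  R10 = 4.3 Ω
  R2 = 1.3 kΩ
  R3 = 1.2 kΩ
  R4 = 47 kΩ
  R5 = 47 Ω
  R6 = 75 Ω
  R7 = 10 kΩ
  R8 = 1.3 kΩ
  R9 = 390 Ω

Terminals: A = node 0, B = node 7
The network is not a plain series/parallel combination. Inject a 1 A test current into terminal A (node 0) and return it from terminal B (node 7); then R_eq = V_A / (1 A).
Nodal analysis, taking node 7 as the 0 V reference.
Current source I_test pushes 1 A into node 0 and draws it out of node 7.
KCL at each unknown node (sum of currents leaving = 0; resistances in Ω):
  Node 0: (V_0 - V_1)/75000 + (V_0 - V_4)/10000 - 1 = 0
  Node 1: (V_1 - V_0)/75000 + (V_1 - V_2)/1300 + (V_1 - V_5)/1300 = 0
  Node 2: (V_2 - V_1)/1300 + (V_2 - V_3)/1200 + (V_2 - V_6)/390 = 0
  Node 3: (V_3 - V_2)/1200 + (V_3 - 0)/4.3 = 0
  Node 4: (V_4 - V_0)/10000 + (V_4 - V_5)/47000 = 0
  Node 5: (V_5 - V_1)/1300 + (V_5 - V_4)/47000 + (V_5 - V_6)/47 = 0
  Node 6: (V_6 - V_2)/390 + (V_6 - V_5)/47 + (V_6 - 0)/75 = 0
Collecting terms (coefficients in siemens):
  0.0001133·V_0 - 0.00001333·V_1 - 0.0001·V_4 = 1
  0.001552·V_1 - 0.00001333·V_0 - 0.0007692·V_2 - 0.0007692·V_5 = 0
  0.004167·V_2 - 0.0007692·V_1 - 0.0008333·V_3 - 0.002564·V_6 = 0
  0.2334·V_3 - 0.0008333·V_2 = 0
  0.0001213·V_4 - 0.0001·V_0 - 0.00002128·V_5 = 0
  0.02207·V_5 - 0.0007692·V_1 - 0.00002128·V_4 - 0.02128·V_6 = 0
  0.03717·V_6 - 0.002564·V_2 - 0.02128·V_5 = 0
Solving these 7 simultaneous equations (Gaussian elimination) gives:
  V_0 = 32610 V, V_1 = 388.6 V, V_2 = 113.6 V, V_3 = 0.4057 V
  V_4 = 26910 V, V_5 = 105 V, V_6 = 67.92 V
R_eq = V_0 / 1 A = 32610 Ω = 32.61 kΩ

Final answer: 32.61 kΩ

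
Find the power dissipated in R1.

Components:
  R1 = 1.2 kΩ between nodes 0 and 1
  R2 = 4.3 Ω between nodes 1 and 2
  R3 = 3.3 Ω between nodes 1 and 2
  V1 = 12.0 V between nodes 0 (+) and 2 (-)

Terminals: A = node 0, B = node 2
Nodal analysis, taking node 2 as the 0 V reference.
Source V1 fixes V_0 = 12 V.
KCL at each unknown node (sum of currents leaving = 0; resistances in Ω):
  Node 1: (V_1 - 12)/1200 + (V_1 - 0)/4.3 + (V_1 - 0)/3.3 = 0
Collecting terms: 0.5364 × V_1 = 0.01  =>  V_1 = 0.01864 V
I_R1 = (V_0 - V_1)/R1 = (12 - 0.01864)/1200 = 0.009984 A
P_R1 = I_R1² × R1 = (0.009984)² × 1200 = 0.1196 W

Final answer: 0.1196 W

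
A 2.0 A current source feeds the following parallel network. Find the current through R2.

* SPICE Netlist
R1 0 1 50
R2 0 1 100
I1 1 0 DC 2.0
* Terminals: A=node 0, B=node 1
All resistors sit directly between nodes 0 and 1, so they are in parallel and share one voltage V; the full source current 2 A splits among them.
1/R_par = 1/50 + 1/100 = 0.03 S  =>  R_par = 33.33 Ω
V = I × R_par = 2 × 33.33 = 66.67 V
I_R2 = V/R2 = 66.67/100 = 0.6667 A

Final answer: 0.6667 A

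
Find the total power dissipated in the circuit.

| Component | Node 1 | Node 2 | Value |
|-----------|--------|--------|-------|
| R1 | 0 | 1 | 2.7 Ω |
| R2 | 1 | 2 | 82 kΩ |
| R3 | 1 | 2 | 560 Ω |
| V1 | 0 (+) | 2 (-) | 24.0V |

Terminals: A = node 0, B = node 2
Nodal analysis, taking node 2 as the 0 V reference.
Source V1 fixes V_0 = 24 V.
KCL at each unknown node (sum of currents leaving = 0; resistances in Ω):
  Node 1: (V_1 - 24)/2.7 + (V_1 - 0)/82000 + (V_1 - 0)/560 = 0
Collecting terms: 0.3722 × V_1 = 8.889  =>  V_1 = 23.88 V
Power in each resistor, P = (ΔV)²/R:
  P_R1 = (24 - 23.88)²/2.7 = 0.004979 W
  P_R2 = (23.88 - 0)²/82000 = 0.006957 W
  P_R3 = (23.88 - 0)²/560 = 1.019 W
P_total = P_R1 + P_R2 + P_R3 = 1.031 W

Final answer: 1.031 W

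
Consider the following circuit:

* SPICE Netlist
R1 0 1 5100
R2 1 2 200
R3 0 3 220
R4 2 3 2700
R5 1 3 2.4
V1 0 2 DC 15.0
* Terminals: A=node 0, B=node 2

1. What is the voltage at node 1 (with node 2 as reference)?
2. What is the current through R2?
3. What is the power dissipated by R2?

Nodal analysis, taking node 2 as the 0 V reference.
Source V1 fixes V_0 = 15 V.
KCL at each unknown node (sum of currents leaving = 0; resistances in Ω):
  Node 1: (V_1 - 15)/5100 + (V_1 - 0)/200 + (V_1 - V_3)/2.4 = 0
  Node 3: (V_3 - 15)/220 + (V_3 - 0)/2700 + (V_3 - V_1)/2.4 = 0
Collecting terms (coefficients in siemens):
  0.4219·V_1 - 0.4167·V_3 = 0.002941
  0.4216·V_3 - 0.4167·V_1 = 0.06818
Determinant D = (0.4219)(0.4216) - (-0.4167)(-0.4167) = 0.004239
V_1 = [(0.002941)(0.4216) - (-0.4167)(0.06818)]/D = 6.995 V
V_3 = [(0.4219)(0.06818) - (0.002941)(-0.4167)]/D = 7.075 V
Part 1:
  Read off the nodal solution: V_1 = 6.995 V
Part 2:
  I_R2 = (V_1 - V_2)/R2 = (6.995 - 0)/200 = 0.03497 A
  Magnitude: I_R2 = 0.03497 A
Part 3:
  I_R2 = (V_1 - V_2)/R2 = (6.995 - 0)/200 = 0.03497 A
  P_R2 = I_R2² × R2 = (0.03497)² × 200 = 0.2446 W

Final answers:
1. V_1 = 6.995 V
2. I_R2 = 0.03497 A
3. P_R2 = 0.2446 W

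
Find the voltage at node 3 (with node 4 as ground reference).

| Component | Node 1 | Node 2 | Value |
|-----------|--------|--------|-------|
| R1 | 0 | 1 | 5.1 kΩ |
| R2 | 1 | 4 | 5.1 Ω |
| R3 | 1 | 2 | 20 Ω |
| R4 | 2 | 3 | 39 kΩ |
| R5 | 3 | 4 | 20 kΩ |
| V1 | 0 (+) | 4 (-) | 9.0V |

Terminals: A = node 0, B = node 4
Nodal analysis, taking node 4 as the 0 V reference.
Source V1 fixes V_0 = 9 V.
KCL at each unknown node (sum of currents leaving = 0; resistances in Ω):
  Node 1: (V_1 - 9)/5100 + (V_1 - 0)/5.1 + (V_1 - V_2)/20 = 0
  Node 2: (V_2 - V_1)/20 + (V_2 - V_3)/39000 = 0
  Node 3: (V_3 - V_2)/39000 + (V_3 - 0)/20000 = 0
Collecting terms (coefficients in siemens):
  0.2463·V_1 - 0.05·V_2 = 0.001765
  0.05003·V_2 - 0.05·V_1 - 0.00002564·V_3 = 0
  0.00007564·V_3 - 0.00002564·V_2 = 0
Solving these 3 simultaneous equations (Gaussian elimination) gives:
  V_1 = 0.00899 V, V_2 = 0.008987 V, V_3 = 0.003047 V
The requested potential is V_3 = 0.003047 V.

Final answer: V_3 = 0.003047 V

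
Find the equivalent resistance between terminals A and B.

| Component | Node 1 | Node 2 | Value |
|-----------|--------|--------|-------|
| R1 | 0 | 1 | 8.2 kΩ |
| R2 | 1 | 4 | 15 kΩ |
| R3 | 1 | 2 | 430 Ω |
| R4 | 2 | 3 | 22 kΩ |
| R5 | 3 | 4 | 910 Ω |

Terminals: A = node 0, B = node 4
Reduce the network between node 0 (A) and node 4 (B) by series/parallel combination:
  Rs1 = R3 + R4 (series, joined only at node 2) = 430 + 22000 = 22430 Ω
  Rs2 = R5 + Rs1 (series, joined only at node 3) = 910 + 22430 = 23340 Ω
  Rp1 = R2 ‖ Rs2 (parallel, both between nodes 1 and 4) = 1/(1/15000 + 1/23340) = 9131 Ω
  Rs3 = R1 + Rp1 (series, joined only at node 1) = 8200 + 9131 = 17330 Ω
R_eq = 17.33 kΩ

Final answer: 17.33 kΩ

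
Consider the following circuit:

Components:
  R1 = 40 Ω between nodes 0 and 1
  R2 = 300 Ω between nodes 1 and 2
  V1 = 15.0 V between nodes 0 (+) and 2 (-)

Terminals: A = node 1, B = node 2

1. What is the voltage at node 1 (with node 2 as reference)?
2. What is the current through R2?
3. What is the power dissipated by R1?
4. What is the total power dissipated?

Nodal analysis, taking node 2 as the 0 V reference.
Source V1 fixes V_0 = 15 V.
KCL at each unknown node (sum of currents leaving = 0; resistances in Ω):
  Node 1: (V_1 - 15)/40 + (V_1 - 0)/300 = 0
Collecting terms: 0.02833 × V_1 = 0.375  =>  V_1 = 13.24 V
Part 1:
  Read off the nodal solution: V_1 = 13.24 V
Part 2:
  I_R2 = (V_1 - V_2)/R2 = (13.24 - 0)/300 = 0.04412 A
  Magnitude: I_R2 = 0.04412 A
Part 3:
  I_R1 = (V_0 - V_1)/R1 = (15 - 13.24)/40 = 0.04412 A
  P_R1 = I_R1² × R1 = (0.04412)² × 40 = 0.07785 W
Part 4:
  Power in each resistor, P = (ΔV)²/R:
    P_R1 = (15 - 13.24)²/40 = 0.07785 W
    P_R2 = (13.24 - 0)²/300 = 0.5839 W
  P_total = P_R1 + P_R2 = 0.6618 W

Final answers:
1. V_1 = 13.24 V
2. I_R2 = 0.04412 A
3. P_R1 = 0.07785 W
4. P_total = 0.6618 W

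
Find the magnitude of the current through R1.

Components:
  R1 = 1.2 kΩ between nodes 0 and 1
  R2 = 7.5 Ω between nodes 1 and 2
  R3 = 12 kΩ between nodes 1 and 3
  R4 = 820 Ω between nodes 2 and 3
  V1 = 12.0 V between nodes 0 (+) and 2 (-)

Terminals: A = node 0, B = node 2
Nodal analysis, taking node 2 as the 0 V reference.
Source V1 fixes V_0 = 12 V.
KCL at each unknown node (sum of currents leaving = 0; resistances in Ω):
  Node 1: (V_1 - 12)/1200 + (V_1 - 0)/7.5 + (V_1 - V_3)/12000 = 0
  Node 3: (V_3 - V_1)/12000 + (V_3 - 0)/820 = 0
Collecting terms (coefficients in siemens):
  0.1342·V_1 - 0.00008333·V_3 = 0.01
  0.001303·V_3 - 0.00008333·V_1 = 0
Determinant D = (0.1342)(0.001303) - (-0.00008333)(-0.00008333) = 0.0001749
V_1 = [(0.01)(0.001303) - (-0.00008333)(0)]/D = 0.07449 V
V_3 = [(0.1342)(0) - (0.01)(-0.00008333)]/D = 0.004765 V
I_R1 = (V_0 - V_1)/R1 = (12 - 0.07449)/1200 = 0.009938 A
|I_R1| = 0.009938 A

Final answer: |I_R1| = 0.009938 A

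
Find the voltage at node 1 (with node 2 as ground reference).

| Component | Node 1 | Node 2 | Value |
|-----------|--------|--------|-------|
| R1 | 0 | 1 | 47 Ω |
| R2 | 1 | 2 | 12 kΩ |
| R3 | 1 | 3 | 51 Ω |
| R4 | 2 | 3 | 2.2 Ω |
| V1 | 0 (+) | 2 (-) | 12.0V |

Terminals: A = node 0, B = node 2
Nodal analysis, taking node 2 as the 0 V reference.
Source V1 fixes V_0 = 12 V.
KCL at each unknown node (sum of currents leaving = 0; resistances in Ω):
  Node 1: (V_1 - 12)/47 + (V_1 - 0)/12000 + (V_1 - V_3)/51 = 0
  Node 3: (V_3 - V_1)/51 + (V_3 - 0)/2.2 = 0
Collecting terms (coefficients in siemens):
  0.04097·V_1 - 0.01961·V_3 = 0.2553
  0.4742·V_3 - 0.01961·V_1 = 0
Determinant D = (0.04097)(0.4742) - (-0.01961)(-0.01961) = 0.01904
V_1 = [(0.2553)(0.4742) - (-0.01961)(0)]/D = 6.358 V
V_3 = [(0.04097)(0) - (0.2553)(-0.01961)]/D = 0.2629 V
The requested potential is V_1 = 6.358 V.

Final answer: V_1 = 6.358 V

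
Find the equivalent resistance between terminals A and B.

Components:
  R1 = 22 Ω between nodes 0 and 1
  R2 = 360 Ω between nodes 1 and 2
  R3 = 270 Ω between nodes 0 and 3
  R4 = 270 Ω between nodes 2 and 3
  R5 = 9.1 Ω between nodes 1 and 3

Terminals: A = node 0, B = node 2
The network is not a plain series/parallel combination. Inject a 1 A test current into terminal A (node 0) and return it from terminal B (node 2); then R_eq = V_A / (1 A).
Nodal analysis, taking node 2 as the 0 V reference.
Current source I_test pushes 1 A into node 0 and draws it out of node 2.
KCL at each unknown node (sum of currents leaving = 0; resistances in Ω):
  Node 0: (V_0 - V_1)/22 + (V_0 - V_3)/270 - 1 = 0
  Node 1: (V_1 - V_0)/22 + (V_1 - 0)/360 + (V_1 - V_3)/9.1 = 0
  Node 3: (V_3 - V_0)/270 + (V_3 - V_1)/9.1 + (V_3 - 0)/270 = 0
Collecting terms (coefficients in siemens):
  0.04916·V_0 - 0.04545·V_1 - 0.003704·V_3 = 1
  0.1581·V_1 - 0.04545·V_0 - 0.1099·V_3 = 0
  0.1173·V_3 - 0.003704·V_0 - 0.1099·V_1 = 0
Solving these 3 simultaneous equations (Gaussian elimination) gives:
  V_0 = 176.8 V, V_1 = 156.8 V, V_3 = 152.4 V
R_eq = V_0 / 1 A = 176.8 Ω

Final answer: 176.8 Ω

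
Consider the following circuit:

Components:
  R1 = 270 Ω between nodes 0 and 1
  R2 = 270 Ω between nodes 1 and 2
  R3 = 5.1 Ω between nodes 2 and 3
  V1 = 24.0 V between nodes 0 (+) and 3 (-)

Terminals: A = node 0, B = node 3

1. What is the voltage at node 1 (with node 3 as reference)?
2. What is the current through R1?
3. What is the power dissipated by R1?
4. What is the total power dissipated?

Nodal analysis, taking node 3 as the 0 V reference.
Source V1 fixes V_0 = 24 V.
KCL at each unknown node (sum of currents leaving = 0; resistances in Ω):
  Node 1: (V_1 - 24)/270 + (V_1 - V_2)/270 = 0
  Node 2: (V_2 - V_1)/270 + (V_2 - 0)/5.1 = 0
Collecting terms (coefficients in siemens):
  0.007407·V_1 - 0.003704·V_2 = 0.08889
  0.1998·V_2 - 0.003704·V_1 = 0
Determinant D = (0.007407)(0.1998) - (-0.003704)(-0.003704) = 0.001466
V_1 = [(0.08889)(0.1998) - (-0.003704)(0)]/D = 12.11 V
V_2 = [(0.007407)(0) - (0.08889)(-0.003704)]/D = 0.2245 V
Part 1:
  Read off the nodal solution: V_1 = 12.11 V
Part 2:
  I_R1 = (V_0 - V_1)/R1 = (24 - 12.11)/270 = 0.04403 A
  Magnitude: I_R1 = 0.04403 A
Part 3:
  I_R1 = (V_0 - V_1)/R1 = (24 - 12.11)/270 = 0.04403 A
  P_R1 = I_R1² × R1 = (0.04403)² × 270 = 0.5234 W
Part 4:
  Power in each resistor, P = (ΔV)²/R:
    P_R1 = (24 - 12.11)²/270 = 0.5234 W
    P_R2 = (12.11 - 0.2245)²/270 = 0.5234 W
    P_R3 = (0.2245 - 0)²/5.1 = 0.009886 W
  P_total = P_R1 + P_R2 + P_R3 = 1.057 W

Final answers:
1. V_1 = 12.11 V
2. I_R1 = 0.04403 A
3. P_R1 = 0.5234 W
4. P_total = 1.057 W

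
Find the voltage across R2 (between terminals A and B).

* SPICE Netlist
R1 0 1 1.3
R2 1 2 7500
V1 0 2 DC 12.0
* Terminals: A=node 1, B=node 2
R1 and R2 are in series across V1 (node 0 → node 1 → node 2), and the output A–B is taken across R2, so this is a voltage divider.
Series current: I = V1/(R1 + R2) = 12/(1.3 + 7500) = 12/7501 = 0.0016 A
V_R2 = I × R2 = V1 × R2/(R1 + R2) = 12 × 7500/7501 = 12 V

Final answer: 12 V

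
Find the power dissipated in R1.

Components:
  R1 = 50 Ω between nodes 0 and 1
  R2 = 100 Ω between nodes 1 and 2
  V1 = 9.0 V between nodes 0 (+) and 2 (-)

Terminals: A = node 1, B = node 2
Nodal analysis, taking node 2 as the 0 V reference.
Source V1 fixes V_0 = 9 V.
KCL at each unknown node (sum of currents leaving = 0; resistances in Ω):
  Node 1: (V_1 - 9)/50 + (V_1 - 0)/100 = 0
Collecting terms: 0.03 × V_1 = 0.18  =>  V_1 = 6 V
I_R1 = (V_0 - V_1)/R1 = (9 - 6)/50 = 0.06 A
P_R1 = I_R1² × R1 = (0.06)² × 50 = 0.18 W

Final answer: 0.18 W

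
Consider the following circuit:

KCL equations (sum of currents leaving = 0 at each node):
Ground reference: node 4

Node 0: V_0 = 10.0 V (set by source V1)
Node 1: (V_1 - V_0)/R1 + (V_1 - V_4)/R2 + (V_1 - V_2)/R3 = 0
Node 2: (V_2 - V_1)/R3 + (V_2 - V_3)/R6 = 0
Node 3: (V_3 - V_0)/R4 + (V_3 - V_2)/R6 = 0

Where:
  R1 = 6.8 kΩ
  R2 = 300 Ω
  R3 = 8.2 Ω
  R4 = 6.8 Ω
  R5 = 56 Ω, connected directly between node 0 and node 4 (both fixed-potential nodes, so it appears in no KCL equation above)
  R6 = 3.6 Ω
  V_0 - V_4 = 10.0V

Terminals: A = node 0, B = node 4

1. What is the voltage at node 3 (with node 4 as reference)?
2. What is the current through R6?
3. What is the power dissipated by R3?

Nodal analysis, taking node 4 as the 0 V reference.
Source V1 fixes V_0 = 10 V.
KCL at each unknown node (sum of currents leaving = 0; resistances in Ω):
  Node 1: (V_1 - 10)/6800 + (V_1 - 0)/300 + (V_1 - V_2)/8.2 = 0
  Node 2: (V_2 - V_1)/8.2 + (V_2 - V_3)/3.6 = 0
  Node 3: (V_3 - 10)/6.8 + (V_3 - V_2)/3.6 = 0
Collecting terms (coefficients in siemens):
  0.1254·V_1 - 0.122·V_2 = 0.001471
  0.3997·V_2 - 0.122·V_1 - 0.2778·V_3 = 0
  0.4248·V_3 - 0.2778·V_2 = 1.471
Solving these 3 simultaneous equations (Gaussian elimination) gives:
  V_1 = 9.418 V, V_2 = 9.674 V, V_3 = 9.787 V
Part 1:
  Read off the nodal solution: V_3 = 9.787 V
Part 2:
  I_R6 = (V_2 - V_3)/R6 = (9.674 - 9.787)/3.6 = -0.03131 A
  Magnitude: I_R6 = 0.03131 A
Part 3:
  I_R3 = (V_1 - V_2)/R3 = (9.418 - 9.674)/8.2 = -0.03131 A
  P_R3 = I_R3² × R3 = (-0.03131)² × 8.2 = 0.008037 W

Final answers:
1. V_3 = 9.787 V
2. I_R6 = 0.03131 A
3. P_R3 = 0.008037 W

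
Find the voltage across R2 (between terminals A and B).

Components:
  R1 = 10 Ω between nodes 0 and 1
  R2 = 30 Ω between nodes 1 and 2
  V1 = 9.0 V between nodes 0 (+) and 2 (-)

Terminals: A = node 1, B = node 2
R1 and R2 are in series across V1 (node 0 → node 1 → node 2), and the output A–B is taken across R2, so this is a voltage divider.
Series current: I = V1/(R1 + R2) = 9/(10 + 30) = 9/40 = 0.225 A
V_R2 = I × R2 = V1 × R2/(R1 + R2) = 9 × 30/40 = 6.75 V

Final answer: 6.75 V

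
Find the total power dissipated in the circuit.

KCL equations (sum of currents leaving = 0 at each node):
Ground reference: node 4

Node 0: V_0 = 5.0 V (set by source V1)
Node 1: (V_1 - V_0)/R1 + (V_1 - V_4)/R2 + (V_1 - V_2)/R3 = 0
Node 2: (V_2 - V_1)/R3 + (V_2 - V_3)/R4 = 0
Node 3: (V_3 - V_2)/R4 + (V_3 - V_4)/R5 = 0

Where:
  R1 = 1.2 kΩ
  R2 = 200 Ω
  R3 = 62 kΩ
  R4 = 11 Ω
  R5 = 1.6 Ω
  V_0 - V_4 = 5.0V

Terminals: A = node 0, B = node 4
Nodal analysis, taking node 4 as the 0 V reference.
Source V1 fixes V_0 = 5 V.
KCL at each unknown node (sum of currents leaving = 0; resistances in Ω):
  Node 1: (V_1 - 5)/1200 + (V_1 - 0)/200 + (V_1 - V_2)/62000 = 0
  Node 2: (V_2 - V_1)/62000 + (V_2 - V_3)/11 = 0
  Node 3: (V_3 - V_2)/11 + (V_3 - 0)/1.6 = 0
Collecting terms (coefficients in siemens):
  0.005849·V_1 - 0.00001613·V_2 = 0.004167
  0.09093·V_2 - 0.00001613·V_1 - 0.09091·V_3 = 0
  0.7159·V_3 - 0.09091·V_2 = 0
Solving these 3 simultaneous equations (Gaussian elimination) gives:
  V_1 = 0.7123 V, V_2 = 0.0001447 V, V_3 = 0.00001838 V
Power in each resistor, P = (ΔV)²/R:
  P_R1 = (5 - 0.7123)²/1200 = 0.01532 W
  P_R2 = (0.7123 - 0)²/200 = 0.002537 W
  P_R3 = (0.7123 - 0.0001447)²/62000 = 0.00000818 W
  P_R4 = (0.0001447 - 0.00001838)²/11 = 0.000000001451 W
  P_R5 = (0.00001838 - 0)²/1.6 = 0.0000000002111 W
P_total = P_R1 + P_R2 + P_R3 + P_R4 + P_R5 = 0.01787 W

Final answer: 0.01787 W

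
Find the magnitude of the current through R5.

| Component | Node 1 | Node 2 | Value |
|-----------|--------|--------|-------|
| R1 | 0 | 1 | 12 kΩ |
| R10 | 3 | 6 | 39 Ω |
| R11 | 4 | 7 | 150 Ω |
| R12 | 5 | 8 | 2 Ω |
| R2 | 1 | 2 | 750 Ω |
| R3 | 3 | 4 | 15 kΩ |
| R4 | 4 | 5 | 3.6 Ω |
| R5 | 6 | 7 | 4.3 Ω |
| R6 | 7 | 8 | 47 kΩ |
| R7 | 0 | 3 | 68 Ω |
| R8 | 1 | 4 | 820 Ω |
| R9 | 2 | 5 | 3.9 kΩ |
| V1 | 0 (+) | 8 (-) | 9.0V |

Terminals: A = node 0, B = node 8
Nodal analysis, taking node 8 as the 0 V reference.
Source V1 fixes V_0 = 9 V.
KCL at each unknown node (sum of currents leaving = 0; resistances in Ω):
  Node 1: (V_1 - 9)/12000 + (V_1 - V_2)/750 + (V_1 - V_4)/820 = 0
  Node 2: (V_2 - V_1)/750 + (V_2 - V_5)/3900 = 0
  Node 3: (V_3 - V_4)/15000 + (V_3 - 9)/68 + (V_3 - V_6)/39 = 0
  Node 4: (V_4 - V_3)/15000 + (V_4 - V_5)/3.6 + (V_4 - V_1)/820 + (V_4 - V_7)/150 = 0
  Node 5: (V_5 - V_4)/3.6 + (V_5 - V_2)/3900 + (V_5 - 0)/2 = 0
  Node 6: (V_6 - V_7)/4.3 + (V_6 - V_3)/39 = 0
  Node 7: (V_7 - V_6)/4.3 + (V_7 - 0)/47000 + (V_7 - V_4)/150 = 0
Collecting terms (coefficients in siemens):
  0.002636·V_1 - 0.001333·V_2 - 0.00122·V_4 = 0.00075
  0.00159·V_2 - 0.001333·V_1 - 0.0002564·V_5 = 0
  0.04041·V_3 - 0.00006667·V_4 - 0.02564·V_6 = 0.1324
  0.2857·V_4 - 0.00122·V_1 - 0.00006667·V_3 - 0.2778·V_5 - 0.006667·V_7 = 0
  0.778·V_5 - 0.0002564·V_2 - 0.2778·V_4 = 0
  0.2582·V_6 - 0.02564·V_3 - 0.2326·V_7 = 0
  0.2392·V_7 - 0.006667·V_4 - 0.2326·V_6 = 0
Solving these 7 simultaneous equations (Gaussian elimination) gives:
  V_1 = 0.6595 V, V_2 = 0.5644 V, V_3 = 6.682 V, V_4 = 0.1937 V
  V_5 = 0.06934 V, V_6 = 5.37 V, V_7 = 5.225 V
I_R5 = (V_6 - V_7)/R5 = (5.37 - 5.225)/4.3 = 0.03365 A
|I_R5| = 0.03365 A

Final answer: |I_R5| = 0.03365 A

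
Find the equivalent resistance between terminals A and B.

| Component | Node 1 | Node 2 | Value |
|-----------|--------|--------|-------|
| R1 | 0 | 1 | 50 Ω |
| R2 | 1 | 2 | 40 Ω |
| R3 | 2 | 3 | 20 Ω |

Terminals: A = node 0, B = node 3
Reduce the network between node 0 (A) and node 3 (B) by series/parallel combination:
  Rs1 = R1 + R2 (series, joined only at node 1) = 50 + 40 = 90 Ω
  Rs2 = R3 + Rs1 (series, joined only at node 2) = 20 + 90 = 110 Ω
R_eq = 110 Ω

Final answer: 110 Ω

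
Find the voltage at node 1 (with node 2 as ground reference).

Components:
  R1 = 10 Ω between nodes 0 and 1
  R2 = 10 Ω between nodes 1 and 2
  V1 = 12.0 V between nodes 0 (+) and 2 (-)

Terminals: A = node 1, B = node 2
Nodal analysis, taking node 2 as the 0 V reference.
Source V1 fixes V_0 = 12 V.
KCL at each unknown node (sum of currents leaving = 0; resistances in Ω):
  Node 1: (V_1 - 12)/10 + (V_1 - 0)/10 = 0
Collecting terms: 0.2 × V_1 = 1.2  =>  V_1 = 6 V
The requested potential is V_1 = 6 V.

Final answer: V_1 = 6 V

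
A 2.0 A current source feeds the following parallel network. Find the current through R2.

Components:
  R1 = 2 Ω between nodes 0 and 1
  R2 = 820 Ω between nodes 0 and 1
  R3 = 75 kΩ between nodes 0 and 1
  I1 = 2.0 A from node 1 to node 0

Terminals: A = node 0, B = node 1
All resistors sit directly between nodes 0 and 1, so they are in parallel and share one voltage V; the full source current 2 A splits among them.
1/R_par = 1/2 + 1/820 + 1/75000 = 0.5012 S  =>  R_par = 1.995 Ω
V = I × R_par = 2 × 1.995 = 3.99 V
I_R2 = V/R2 = 3.99/820 = 0.004866 A

Final answer: 0.004866 A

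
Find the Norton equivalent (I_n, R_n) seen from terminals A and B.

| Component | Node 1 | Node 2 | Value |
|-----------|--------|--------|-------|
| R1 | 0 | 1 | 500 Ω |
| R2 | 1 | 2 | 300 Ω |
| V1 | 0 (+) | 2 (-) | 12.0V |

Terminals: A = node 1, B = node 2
Find the Thévenin equivalent first; then I_n = V_th/R_th and R_n = R_th.
Step 1 — V_th is the open-circuit voltage V_A - V_B (nothing connected across the terminals).
Nodal analysis, taking node 2 as the 0 V reference.
Source V1 fixes V_0 = 12 V.
KCL at each unknown node (sum of currents leaving = 0; resistances in Ω):
  Node 1: (V_1 - 12)/500 + (V_1 - 0)/300 = 0
Collecting terms: 0.005333 × V_1 = 0.024  =>  V_1 = 4.5 V
V_th = V_1 - V_2 = 4.5 - 0 = 4.5 V
Step 2 — R_th: zero the source — replace V1 by a short circuit (node 2 merges into node 0) — and find the resistance seen between A (node 1) and B (node 0).
Reduce the network between node 1 (A) and node 0 (B) by series/parallel combination:
  Rp1 = R1 ‖ R2 (parallel, both between nodes 0 and 1) = 1/(1/500 + 1/300) = 187.5 Ω
R_th = 187.5 Ω
I_n = V_th/R_th = 4.5/187.5 = 0.024 A, and R_n = R_th = 187.5 Ω

Final answer: I_n = 0.024 A, R_n = 187.5 Ω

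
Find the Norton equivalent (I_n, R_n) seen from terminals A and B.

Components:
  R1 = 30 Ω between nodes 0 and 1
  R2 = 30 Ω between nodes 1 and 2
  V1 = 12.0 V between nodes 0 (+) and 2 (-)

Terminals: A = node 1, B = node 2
Find the Thévenin equivalent first; then I_n = V_th/R_th and R_n = R_th.
Step 1 — V_th is the open-circuit voltage V_A - V_B (nothing connected across the terminals).
Nodal analysis, taking node 2 as the 0 V reference.
Source V1 fixes V_0 = 12 V.
KCL at each unknown node (sum of currents leaving = 0; resistances in Ω):
  Node 1: (V_1 - 12)/30 + (V_1 - 0)/30 = 0
Collecting terms: 0.06667 × V_1 = 0.4  =>  V_1 = 6 V
V_th = V_1 - V_2 = 6 - 0 = 6 V
Step 2 — R_th: zero the source — replace V1 by a short circuit (node 2 merges into node 0) — and find the resistance seen between A (node 1) and B (node 0).
Reduce the network between node 1 (A) and node 0 (B) by series/parallel combination:
  Rp1 = R1 ‖ R2 (parallel, both between nodes 0 and 1) = 1/(1/30 + 1/30) = 15 Ω
R_th = 15 Ω
I_n = V_th/R_th = 6/15 = 0.4 A, and R_n = R_th = 15 Ω

Final answer: I_n = 0.4 A, R_n = 15 Ω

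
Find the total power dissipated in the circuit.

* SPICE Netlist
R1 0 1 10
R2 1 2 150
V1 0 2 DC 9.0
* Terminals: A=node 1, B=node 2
Nodal analysis, taking node 2 as the 0 V reference.
Source V1 fixes V_0 = 9 V.
KCL at each unknown node (sum of currents leaving = 0; resistances in Ω):
  Node 1: (V_1 - 9)/10 + (V_1 - 0)/150 = 0
Collecting terms: 0.1067 × V_1 = 0.9  =>  V_1 = 8.438 V
Power in each resistor, P = (ΔV)²/R:
  P_R1 = (9 - 8.438)²/10 = 0.03164 W
  P_R2 = (8.438 - 0)²/150 = 0.4746 W
P_total = P_R1 + P_R2 = 0.5062 W

Final answer: 0.5062 W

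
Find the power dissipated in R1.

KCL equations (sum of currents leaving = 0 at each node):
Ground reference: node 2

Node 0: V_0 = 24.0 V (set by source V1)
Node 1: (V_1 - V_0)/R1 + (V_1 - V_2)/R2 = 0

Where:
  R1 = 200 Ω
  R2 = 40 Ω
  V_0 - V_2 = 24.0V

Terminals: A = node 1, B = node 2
Nodal analysis, taking node 2 as the 0 V reference.
Source V1 fixes V_0 = 24 V.
KCL at each unknown node (sum of currents leaving = 0; resistances in Ω):
  Node 1: (V_1 - 24)/200 + (V_1 - 0)/40 = 0
Collecting terms: 0.03 × V_1 = 0.12  =>  V_1 = 4 V
I_R1 = (V_0 - V_1)/R1 = (24 - 4)/200 = 0.1 A
P_R1 = I_R1² × R1 = (0.1)² × 200 = 2 W

Final answer: 2 W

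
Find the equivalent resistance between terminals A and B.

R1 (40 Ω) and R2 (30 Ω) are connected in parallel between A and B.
Reduce the network between node 0 (A) and node 1 (B) by series/parallel combination:
  Rp1 = R1 ‖ R2 (parallel, both between nodes 0 and 1) = 1/(1/40 + 1/30) = 17.14 Ω
R_eq = 17.14 Ω

Final answer: 17.14 Ω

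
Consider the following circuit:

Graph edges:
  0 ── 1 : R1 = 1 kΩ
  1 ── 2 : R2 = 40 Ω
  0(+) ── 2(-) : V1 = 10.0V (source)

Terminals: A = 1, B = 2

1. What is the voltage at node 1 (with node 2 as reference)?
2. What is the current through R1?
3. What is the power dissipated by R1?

Nodal analysis, taking node 2 as the 0 V reference.
Source V1 fixes V_0 = 10 V.
KCL at each unknown node (sum of currents leaving = 0; resistances in Ω):
  Node 1: (V_1 - 10)/1000 + (V_1 - 0)/40 = 0
Collecting terms: 0.026 × V_1 = 0.01  =>  V_1 = 0.3846 V
Part 1:
  Read off the nodal solution: V_1 = 0.3846 V
Part 2:
  I_R1 = (V_0 - V_1)/R1 = (10 - 0.3846)/1000 = 0.009615 A
  Magnitude: I_R1 = 0.009615 A
Part 3:
  I_R1 = (V_0 - V_1)/R1 = (10 - 0.3846)/1000 = 0.009615 A
  P_R1 = I_R1² × R1 = (0.009615)² × 1000 = 0.09246 W

Final answers:
1. V_1 = 0.3846 V
2. I_R1 = 0.009615 A
3. P_R1 = 0.09246 W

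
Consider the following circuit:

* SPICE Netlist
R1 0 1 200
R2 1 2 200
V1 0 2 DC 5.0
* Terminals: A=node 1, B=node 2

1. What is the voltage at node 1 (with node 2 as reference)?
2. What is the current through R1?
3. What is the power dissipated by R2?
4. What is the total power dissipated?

Nodal analysis, taking node 2 as the 0 V reference.
Source V1 fixes V_0 = 5 V.
KCL at each unknown node (sum of currents leaving = 0; resistances in Ω):
  Node 1: (V_1 - 5)/200 + (V_1 - 0)/200 = 0
Collecting terms: 0.01 × V_1 = 0.025  =>  V_1 = 2.5 V
Part 1:
  Read off the nodal solution: V_1 = 2.5 V
Part 2:
  I_R1 = (V_0 - V_1)/R1 = (5 - 2.5)/200 = 0.0125 A
  Magnitude: I_R1 = 0.0125 A
Part 3:
  I_R2 = (V_1 - V_2)/R2 = (2.5 - 0)/200 = 0.0125 A
  P_R2 = I_R2² × R2 = (0.0125)² × 200 = 0.03125 W
Part 4:
  Power in each resistor, P = (ΔV)²/R:
    P_R1 = (5 - 2.5)²/200 = 0.03125 W
    P_R2 = (2.5 - 0)²/200 = 0.03125 W
  P_total = P_R1 + P_R2 = 0.0625 W

Final answers:
1. V_1 = 2.5 V
2. I_R1 = 0.0125 A
3. P_R2 = 0.03125 W
4. P_total = 0.0625 W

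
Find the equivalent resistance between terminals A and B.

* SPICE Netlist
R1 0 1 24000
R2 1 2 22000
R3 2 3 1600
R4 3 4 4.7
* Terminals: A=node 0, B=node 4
Reduce the network between node 0 (A) and node 4 (B) by series/parallel combination:
  Rs1 = R1 + R2 (series, joined only at node 1) = 24000 + 22000 = 46000 Ω
  Rs2 = R3 + Rs1 (series, joined only at node 2) = 1600 + 46000 = 47600 Ω
  Rs3 = R4 + Rs2 (series, joined only at node 3) = 4.7 + 47600 = 47600 Ω
R_eq = 47.6 kΩ

Final answer: 47.6 kΩ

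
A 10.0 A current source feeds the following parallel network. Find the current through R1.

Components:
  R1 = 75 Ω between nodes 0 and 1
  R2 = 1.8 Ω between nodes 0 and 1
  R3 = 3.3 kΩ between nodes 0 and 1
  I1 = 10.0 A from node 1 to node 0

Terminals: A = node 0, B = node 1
All resistors sit directly between nodes 0 and 1, so they are in parallel and share one voltage V; the full source current 10 A splits among them.
1/R_par = 1/75 + 1/1.8 + 1/3300 = 0.5692 S  =>  R_par = 1.757 Ω
V = I × R_par = 10 × 1.757 = 17.57 V
I_R1 = V/R1 = 17.57/75 = 0.2343 A

Final answer: 0.2343 A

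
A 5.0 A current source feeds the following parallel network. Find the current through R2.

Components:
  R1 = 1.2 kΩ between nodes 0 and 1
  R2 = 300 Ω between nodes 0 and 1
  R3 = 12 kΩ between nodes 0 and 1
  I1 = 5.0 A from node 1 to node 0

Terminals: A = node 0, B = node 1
All resistors sit directly between nodes 0 and 1, so they are in parallel and share one voltage V; the full source current 5 A splits among them.
1/R_par = 1/1200 + 1/300 + 1/12000 = 0.00425 S  =>  R_par = 235.3 Ω
V = I × R_par = 5 × 235.3 = 1176 V
I_R2 = V/R2 = 1176/300 = 3.922 A

Final answer: 3.922 A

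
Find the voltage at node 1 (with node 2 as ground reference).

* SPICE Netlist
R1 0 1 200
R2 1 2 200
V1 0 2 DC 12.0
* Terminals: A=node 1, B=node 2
Nodal analysis, taking node 2 as the 0 V reference.
Source V1 fixes V_0 = 12 V.
KCL at each unknown node (sum of currents leaving = 0; resistances in Ω):
  Node 1: (V_1 - 12)/200 + (V_1 - 0)/200 = 0
Collecting terms: 0.01 × V_1 = 0.06  =>  V_1 = 6 V
The requested potential is V_1 = 6 V.

Final answer: V_1 = 6 V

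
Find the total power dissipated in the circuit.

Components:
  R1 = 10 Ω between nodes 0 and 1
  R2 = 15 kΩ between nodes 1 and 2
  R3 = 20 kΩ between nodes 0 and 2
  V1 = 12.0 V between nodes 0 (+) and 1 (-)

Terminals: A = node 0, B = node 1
Nodal analysis, taking node 1 as the 0 V reference.
Source V1 fixes V_0 = 12 V.
KCL at each unknown node (sum of currents leaving = 0; resistances in Ω):
  Node 2: (V_2 - 0)/15000 + (V_2 - 12)/20000 = 0
Collecting terms: 0.0001167 × V_2 = 0.0006  =>  V_2 = 5.143 V
Power in each resistor, P = (ΔV)²/R:
  P_R1 = (12 - 0)²/10 = 14.4 W
  P_R2 = (0 - 5.143)²/15000 = 0.001763 W
  P_R3 = (12 - 5.143)²/20000 = 0.002351 W
P_total = P_R1 + P_R2 + P_R3 = 14.4 W

Final answer: 14.4 W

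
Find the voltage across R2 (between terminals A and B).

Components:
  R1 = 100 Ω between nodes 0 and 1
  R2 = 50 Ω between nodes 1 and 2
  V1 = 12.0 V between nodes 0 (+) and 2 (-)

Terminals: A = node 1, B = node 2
R1 and R2 are in series across V1 (node 0 → node 1 → node 2), and the output A–B is taken across R2, so this is a voltage divider.
Series current: I = V1/(R1 + R2) = 12/(100 + 50) = 12/150 = 0.08 A
V_R2 = I × R2 = V1 × R2/(R1 + R2) = 12 × 50/150 = 4 V

Final answer: 4 V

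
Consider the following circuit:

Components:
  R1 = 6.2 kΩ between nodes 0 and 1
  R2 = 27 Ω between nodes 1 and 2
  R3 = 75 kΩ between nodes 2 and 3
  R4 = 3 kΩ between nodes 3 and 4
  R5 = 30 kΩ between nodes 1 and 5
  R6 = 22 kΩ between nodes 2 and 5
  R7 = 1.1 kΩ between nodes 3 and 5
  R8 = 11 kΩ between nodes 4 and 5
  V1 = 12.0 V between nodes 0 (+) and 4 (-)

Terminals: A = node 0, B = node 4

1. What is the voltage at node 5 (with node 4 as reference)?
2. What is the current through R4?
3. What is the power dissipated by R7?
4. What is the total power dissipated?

Nodal analysis, taking node 4 as the 0 V reference.
Source V1 fixes V_0 = 12 V.
KCL at each unknown node (sum of currents leaving = 0; resistances in Ω):
  Node 1: (V_1 - 12)/6200 + (V_1 - V_2)/27 + (V_1 - V_5)/30000 = 0
  Node 2: (V_2 - V_1)/27 + (V_2 - V_3)/75000 + (V_2 - V_5)/22000 = 0
  Node 3: (V_3 - V_2)/75000 + (V_3 - 0)/3000 + (V_3 - V_5)/1100 = 0
  Node 5: (V_5 - V_1)/30000 + (V_5 - V_2)/22000 + (V_5 - V_3)/1100 + (V_5 - 0)/11000 = 0
Collecting terms (coefficients in siemens):
  0.03723·V_1 - 0.03704·V_2 - 0.00003333·V_5 = 0.001935
  0.0371·V_2 - 0.03704·V_1 - 0.00001333·V_3 - 0.00004545·V_5 = 0
  0.001256·V_3 - 0.00001333·V_2 - 0.0009091·V_5 = 0
  0.001079·V_5 - 0.00003333·V_1 - 0.00004545·V_2 - 0.0009091·V_3 = 0
Solving these 4 simultaneous equations (Gaussian elimination) gives:
  V_1 = 8.25 V, V_2 = 8.239 V, V_3 = 1.342 V, V_5 = 1.733 V
Part 1:
  Read off the nodal solution: V_5 = 1.733 V
Part 2:
  I_R4 = (V_3 - V_4)/R4 = (1.342 - 0)/3000 = 0.0004474 A
  Magnitude: I_R4 = 0.0004474 A
Part 3:
  I_R7 = (V_3 - V_5)/R7 = (1.342 - 1.733)/1100 = -0.0003554 A
  P_R7 = I_R7² × R7 = (-0.0003554)² × 1100 = 0.0001389 W
Part 4:
  Power in each resistor, P = (ΔV)²/R:
    P_R1 = (12 - 8.25)²/6200 = 0.002269 W
    P_R2 = (8.25 - 8.239)²/27 = 0.000004058 W
    P_R3 = (8.239 - 1.342)²/75000 = 0.0006343 W
    P_R4 = (1.342 - 0)²/3000 = 0.0006004 W
    P_R5 = (8.25 - 1.733)²/30000 = 0.001416 W
    P_R6 = (8.239 - 1.733)²/22000 = 0.001924 W
    P_R7 = (1.342 - 1.733)²/1100 = 0.0001389 W
    P_R8 = (0 - 1.733)²/11000 = 0.000273 W
  P_total = P_R1 + P_R2 + P_R3 + P_R4 + P_R5 + P_R6 + P_R7 + P_R8 = 0.007259 W

Final answers:
1. V_5 = 1.733 V
2. I_R4 = 0.0004474 A
3. P_R7 = 0.0001389 W
4. P_total = 0.007259 W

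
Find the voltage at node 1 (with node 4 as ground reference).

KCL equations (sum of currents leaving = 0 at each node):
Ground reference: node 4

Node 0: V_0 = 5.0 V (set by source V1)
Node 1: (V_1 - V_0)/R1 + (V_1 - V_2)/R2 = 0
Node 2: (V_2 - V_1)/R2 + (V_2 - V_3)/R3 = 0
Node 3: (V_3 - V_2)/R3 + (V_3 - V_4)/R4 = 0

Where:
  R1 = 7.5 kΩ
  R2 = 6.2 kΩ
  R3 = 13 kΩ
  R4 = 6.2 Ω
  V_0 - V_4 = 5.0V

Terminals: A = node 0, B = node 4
Nodal analysis, taking node 4 as the 0 V reference.
Source V1 fixes V_0 = 5 V.
KCL at each unknown node (sum of currents leaving = 0; resistances in Ω):
  Node 1: (V_1 - 5)/7500 + (V_1 - V_2)/6200 = 0
  Node 2: (V_2 - V_1)/6200 + (V_2 - V_3)/13000 = 0
  Node 3: (V_3 - V_2)/13000 + (V_3 - 0)/6.2 = 0
Collecting terms (coefficients in siemens):
  0.0002946·V_1 - 0.0001613·V_2 = 0.0006667
  0.0002382·V_2 - 0.0001613·V_1 - 0.00007692·V_3 = 0
  0.1614·V_3 - 0.00007692·V_2 = 0
Solving these 3 simultaneous equations (Gaussian elimination) gives:
  V_1 = 3.596 V, V_2 = 2.435 V, V_3 = 0.001161 V
The requested potential is V_1 = 3.596 V.

Final answer: V_1 = 3.596 V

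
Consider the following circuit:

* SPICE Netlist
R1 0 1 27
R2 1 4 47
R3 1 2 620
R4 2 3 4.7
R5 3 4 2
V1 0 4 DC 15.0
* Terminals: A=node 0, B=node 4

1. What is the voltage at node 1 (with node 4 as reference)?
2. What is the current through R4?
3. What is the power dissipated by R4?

Nodal analysis, taking node 4 as the 0 V reference.
Source V1 fixes V_0 = 15 V.
KCL at each unknown node (sum of currents leaving = 0; resistances in Ω):
  Node 1: (V_1 - 15)/27 + (V_1 - 0)/47 + (V_1 - V_2)/620 = 0
  Node 2: (V_2 - V_1)/620 + (V_2 - V_3)/4.7 = 0
  Node 3: (V_3 - V_2)/4.7 + (V_3 - 0)/2 = 0
Collecting terms (coefficients in siemens):
  0.05993·V_1 - 0.001613·V_2 = 0.5556
  0.2144·V_2 - 0.001613·V_1 - 0.2128·V_3 = 0
  0.7128·V_3 - 0.2128·V_2 = 0
Solving these 3 simultaneous equations (Gaussian elimination) gives:
  V_1 = 9.273 V, V_2 = 0.09914 V, V_3 = 0.02959 V
Part 1:
  Read off the nodal solution: V_1 = 9.273 V
Part 2:
  I_R4 = (V_2 - V_3)/R4 = (0.09914 - 0.02959)/4.7 = 0.0148 A
  Magnitude: I_R4 = 0.0148 A
Part 3:
  I_R4 = (V_2 - V_3)/R4 = (0.09914 - 0.02959)/4.7 = 0.0148 A
  P_R4 = I_R4² × R4 = (0.0148)² × 4.7 = 0.001029 W

Final answers:
1. V_1 = 9.273 V
2. I_R4 = 0.0148 A
3. P_R4 = 0.001029 W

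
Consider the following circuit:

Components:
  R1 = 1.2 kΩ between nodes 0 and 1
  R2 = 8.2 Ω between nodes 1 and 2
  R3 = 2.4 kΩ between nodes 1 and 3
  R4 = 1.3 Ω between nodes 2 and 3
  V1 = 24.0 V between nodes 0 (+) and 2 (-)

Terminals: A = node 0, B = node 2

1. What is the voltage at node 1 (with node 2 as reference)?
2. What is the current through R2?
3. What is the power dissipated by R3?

Nodal analysis, taking node 2 as the 0 V reference.
Source V1 fixes V_0 = 24 V.
KCL at each unknown node (sum of currents leaving = 0; resistances in Ω):
  Node 1: (V_1 - 24)/1200 + (V_1 - 0)/8.2 + (V_1 - V_3)/2400 = 0
  Node 3: (V_3 - V_1)/2400 + (V_3 - 0)/1.3 = 0
Collecting terms (coefficients in siemens):
  0.1232·V_1 - 0.0004167·V_3 = 0.02
  0.7696·V_3 - 0.0004167·V_1 = 0
Determinant D = (0.1232)(0.7696) - (-0.0004167)(-0.0004167) = 0.09482
V_1 = [(0.02)(0.7696) - (-0.0004167)(0)]/D = 0.1623 V
V_3 = [(0.1232)(0) - (0.02)(-0.0004167)]/D = 0.00008788 V
Part 1:
  Read off the nodal solution: V_1 = 0.1623 V
Part 2:
  I_R2 = (V_1 - V_2)/R2 = (0.1623 - 0)/8.2 = 0.0198 A
  Magnitude: I_R2 = 0.0198 A
Part 3:
  I_R3 = (V_1 - V_3)/R3 = (0.1623 - 0.00008788)/2400 = 0.0000676 A
  P_R3 = I_R3² × R3 = (0.0000676)² × 2400 = 0.00001097 W

Final answers:
1. V_1 = 0.1623 V
2. I_R2 = 0.0198 A
3. P_R3 = 1.097e-05 W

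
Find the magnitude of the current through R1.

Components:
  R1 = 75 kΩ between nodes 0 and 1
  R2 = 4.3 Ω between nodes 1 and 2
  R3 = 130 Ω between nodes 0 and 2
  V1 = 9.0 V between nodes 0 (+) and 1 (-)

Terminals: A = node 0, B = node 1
Nodal analysis, taking node 1 as the 0 V reference.
Source V1 fixes V_0 = 9 V.
KCL at each unknown node (sum of currents leaving = 0; resistances in Ω):
  Node 2: (V_2 - 0)/4.3 + (V_2 - 9)/130 = 0
Collecting terms: 0.2403 × V_2 = 0.06923  =>  V_2 = 0.2882 V
I_R1 = (V_0 - V_1)/R1 = (9 - 0)/75000 = 0.00012 A
|I_R1| = 0.00012 A

Final answer: |I_R1| = 0.00012 A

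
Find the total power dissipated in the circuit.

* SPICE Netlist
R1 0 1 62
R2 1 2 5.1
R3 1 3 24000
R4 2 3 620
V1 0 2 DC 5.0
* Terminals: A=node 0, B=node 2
Nodal analysis, taking node 2 as the 0 V reference.
Source V1 fixes V_0 = 5 V.
KCL at each unknown node (sum of currents leaving = 0; resistances in Ω):
  Node 1: (V_1 - 5)/62 + (V_1 - 0)/5.1 + (V_1 - V_3)/24000 = 0
  Node 3: (V_3 - V_1)/24000 + (V_3 - 0)/620 = 0
Collecting terms (coefficients in siemens):
  0.2122·V_1 - 0.00004167·V_3 = 0.08065
  0.001655·V_3 - 0.00004167·V_1 = 0
Determinant D = (0.2122)(0.001655) - (-0.00004167)(-0.00004167) = 0.0003512
V_1 = [(0.08065)(0.001655) - (-0.00004167)(0)]/D = 0.38 V
V_3 = [(0.2122)(0) - (0.08065)(-0.00004167)]/D = 0.009568 V
Power in each resistor, P = (ΔV)²/R:
  P_R1 = (5 - 0.38)²/62 = 0.3443 W
  P_R2 = (0.38 - 0)²/5.1 = 0.02831 W
  P_R3 = (0.38 - 0.009568)²/24000 = 0.000005716 W
  P_R4 = (0 - 0.009568)²/620 = 0.0000001477 W
P_total = P_R1 + P_R2 + P_R3 + P_R4 = 0.3726 W

Final answer: 0.3726 W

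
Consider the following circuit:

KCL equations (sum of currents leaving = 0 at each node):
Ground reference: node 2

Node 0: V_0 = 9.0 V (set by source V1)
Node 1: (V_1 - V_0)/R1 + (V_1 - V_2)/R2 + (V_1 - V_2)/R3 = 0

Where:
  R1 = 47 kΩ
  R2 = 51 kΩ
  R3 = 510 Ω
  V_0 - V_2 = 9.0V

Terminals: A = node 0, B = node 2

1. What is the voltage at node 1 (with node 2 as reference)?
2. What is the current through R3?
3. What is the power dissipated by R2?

Nodal analysis, taking node 2 as the 0 V reference.
Source V1 fixes V_0 = 9 V.
KCL at each unknown node (sum of currents leaving = 0; resistances in Ω):
  Node 1: (V_1 - 9)/47000 + (V_1 - 0)/51000 + (V_1 - 0)/510 = 0
Collecting terms: 0.002002 × V_1 = 0.0001915  =>  V_1 = 0.09566 V
Part 1:
  Read off the nodal solution: V_1 = 0.09566 V
Part 2:
  I_R3 = (V_1 - V_2)/R3 = (0.09566 - 0)/510 = 0.0001876 A
  Magnitude: I_R3 = 0.0001876 A
Part 3:
  I_R2 = (V_1 - V_2)/R2 = (0.09566 - 0)/51000 = 0.000001876 A
  P_R2 = I_R2² × R2 = (0.000001876)² × 51000 = 0.0000001794 W

Final answers:
1. V_1 = 0.09566 V
2. I_R3 = 0.0001876 A
3. P_R2 = 1.794e-07 W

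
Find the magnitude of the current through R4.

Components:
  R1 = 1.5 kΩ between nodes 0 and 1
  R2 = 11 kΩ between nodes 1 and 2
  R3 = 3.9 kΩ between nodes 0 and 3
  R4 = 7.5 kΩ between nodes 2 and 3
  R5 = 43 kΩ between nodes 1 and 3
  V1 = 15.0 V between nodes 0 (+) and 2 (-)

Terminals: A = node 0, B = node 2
Nodal analysis, taking node 2 as the 0 V reference.
Source V1 fixes V_0 = 15 V.
KCL at each unknown node (sum of currents leaving = 0; resistances in Ω):
  Node 1: (V_1 - 15)/1500 + (V_1 - 0)/11000 + (V_1 - V_3)/43000 = 0
  Node 3: (V_3 - 15)/3900 + (V_3 - 0)/7500 + (V_3 - V_1)/43000 = 0
Collecting terms (coefficients in siemens):
  0.0007808·V_1 - 0.00002326·V_3 = 0.01
  0.000413·V_3 - 0.00002326·V_1 = 0.003846
Determinant D = (0.0007808)(0.000413) - (-0.00002326)(-0.00002326) = 0.0000003219
V_1 = [(0.01)(0.000413) - (-0.00002326)(0.003846)]/D = 13.11 V
V_3 = [(0.0007808)(0.003846) - (0.01)(-0.00002326)]/D = 10.05 V
I_R4 = (V_2 - V_3)/R4 = (0 - 10.05)/7500 = -0.00134 A
|I_R4| = 0.00134 A

Final answer: |I_R4| = 0.00134 A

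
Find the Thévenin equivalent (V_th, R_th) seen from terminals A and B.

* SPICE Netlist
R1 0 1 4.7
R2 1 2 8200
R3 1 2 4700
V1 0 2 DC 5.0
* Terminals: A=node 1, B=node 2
Step 1 — V_th is the open-circuit voltage V_A - V_B (nothing connected across the terminals).
Nodal analysis, taking node 2 as the 0 V reference.
Source V1 fixes V_0 = 5 V.
KCL at each unknown node (sum of currents leaving = 0; resistances in Ω):
  Node 1: (V_1 - 5)/4.7 + (V_1 - 0)/8200 + (V_1 - 0)/4700 = 0
Collecting terms: 0.2131 × V_1 = 1.064  =>  V_1 = 4.992 V
V_th = V_1 - V_2 = 4.992 - 0 = 4.992 V
Step 2 — R_th: zero the source — replace V1 by a short circuit (node 2 merges into node 0) — and find the resistance seen between A (node 1) and B (node 0).
Reduce the network between node 1 (A) and node 0 (B) by series/parallel combination:
  Rp1 = R1 ‖ R2 ‖ R3 (parallel, all between nodes 0 and 1) = 1/(1/4.7 + 1/8200 + 1/4700) = 4.693 Ω
R_th = 4.693 Ω

Final answer: V_th = 4.992 V, R_th = 4.693 Ω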